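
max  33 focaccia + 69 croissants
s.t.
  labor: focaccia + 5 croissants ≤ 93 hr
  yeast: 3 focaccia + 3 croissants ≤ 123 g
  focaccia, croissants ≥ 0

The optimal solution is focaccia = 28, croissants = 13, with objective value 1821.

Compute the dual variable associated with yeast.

At the optimum: labor uses 93 of 93 (binding); yeast uses 123 of 123 (binding).
From A_Bᵀ y = c: 1·y_labor + 3·y_yeast = 33; 5·y_labor + 3·y_yeast = 69.
This yields shadow prices y_labor = 9, y_yeast = 8.
Shadow price of yeast = 8.

8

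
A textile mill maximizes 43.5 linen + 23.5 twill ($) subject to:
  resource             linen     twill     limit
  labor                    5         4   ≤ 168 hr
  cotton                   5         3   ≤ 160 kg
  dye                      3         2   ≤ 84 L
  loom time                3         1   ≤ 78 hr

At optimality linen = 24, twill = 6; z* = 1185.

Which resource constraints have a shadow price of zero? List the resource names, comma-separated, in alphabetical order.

cotton, labor

labor: 144/168 (slack 24)
cotton: 138/160 (slack 22)
dye: 84/84 (binding)
loom time: 78/78 (binding)
By complementary slackness, a constraint with positive slack has shadow price 0 → cotton, labor.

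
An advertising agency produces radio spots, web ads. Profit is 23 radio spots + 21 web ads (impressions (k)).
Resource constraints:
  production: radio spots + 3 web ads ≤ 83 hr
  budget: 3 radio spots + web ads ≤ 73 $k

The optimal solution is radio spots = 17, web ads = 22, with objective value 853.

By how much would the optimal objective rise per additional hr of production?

Both production and budget are binding at x*.
Dual feasibility on the basic columns requires 1·y_production + 3·y_budget = 23, 3·y_production + 1·y_budget = 21.
Solving: y_production = 5, y_budget = 6.
Shadow price of production = 5.

5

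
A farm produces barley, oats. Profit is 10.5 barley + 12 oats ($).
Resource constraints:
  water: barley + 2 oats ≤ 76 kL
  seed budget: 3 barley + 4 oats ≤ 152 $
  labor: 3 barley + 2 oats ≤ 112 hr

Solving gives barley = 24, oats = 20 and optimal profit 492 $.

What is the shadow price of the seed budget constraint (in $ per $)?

2.5

Binding: seed budget and labor. Non-binding: water (12 unused).
Since water is not tight, its dual is 0.
The binding rows give the dual system: 3·y_seed budget + 3·y_labor = 10.5 and 4·y_seed budget + 2·y_labor = 12.
Solving: y_seed budget = 2.5, y_labor = 1.
Shadow price of seed budget = 2.5.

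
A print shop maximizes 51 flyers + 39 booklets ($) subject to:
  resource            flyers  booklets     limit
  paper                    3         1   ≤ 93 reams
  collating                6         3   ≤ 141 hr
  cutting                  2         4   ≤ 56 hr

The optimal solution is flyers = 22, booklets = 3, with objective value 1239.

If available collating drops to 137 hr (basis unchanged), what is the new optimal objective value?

Check each constraint at x*: paper 69/93 (slack 24); collating 141/141 (tight); cutting 56/56 (tight).
Slack constraints have shadow price 0 (complementary slackness).
From A_Bᵀ y = c: 6·y_collating + 2·y_cutting = 51; 3·y_collating + 4·y_cutting = 39.
→ y_collating = 7 and y_cutting = 4.5.
Δz = y_collating·Δb = 7 × (-4) = -28, so new z* = 1239 − 28 = 1211.

1211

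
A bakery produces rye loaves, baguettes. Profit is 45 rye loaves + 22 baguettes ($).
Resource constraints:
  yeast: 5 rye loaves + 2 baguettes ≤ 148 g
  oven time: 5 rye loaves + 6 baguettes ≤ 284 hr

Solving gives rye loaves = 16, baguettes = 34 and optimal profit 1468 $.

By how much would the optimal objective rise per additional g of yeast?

Check each constraint at x*: yeast 148/148 (tight); oven time 284/284 (tight).
The binding rows give the dual system: 5·y_yeast + 5·y_oven time = 45 and 2·y_yeast + 6·y_oven time = 22.
→ y_yeast = 8 and y_oven time = 1.
Shadow price of yeast = 8.

8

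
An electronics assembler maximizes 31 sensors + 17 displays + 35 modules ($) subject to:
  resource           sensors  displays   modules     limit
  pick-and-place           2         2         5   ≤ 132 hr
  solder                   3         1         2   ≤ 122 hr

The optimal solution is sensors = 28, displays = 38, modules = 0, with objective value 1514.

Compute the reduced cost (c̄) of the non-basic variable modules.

-4

At the optimum: pick-and-place uses 132 of 132 (binding); solder uses 122 of 122 (binding).
Dual feasibility on the basic columns requires 2·y_pick-and-place + 3·y_solder = 31, 2·y_pick-and-place + 1·y_solder = 17.
Solving: y_pick-and-place = 5, y_solder = 7.
Reduced cost of modules: c₃ − yᵀa₃ = 35 − (5·5 + 7·2) = 35 − 39 = -4.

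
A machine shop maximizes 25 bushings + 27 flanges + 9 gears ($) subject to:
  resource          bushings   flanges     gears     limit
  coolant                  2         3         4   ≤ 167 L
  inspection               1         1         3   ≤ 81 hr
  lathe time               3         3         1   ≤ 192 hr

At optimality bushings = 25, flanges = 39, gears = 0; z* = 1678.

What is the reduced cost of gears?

-6

Check each constraint at x*: coolant 167/167 (tight); inspection 64/81 (slack 17); lathe time 192/192 (tight).
Since inspection is not tight, its dual is 0.
Dual feasibility on the basic columns requires 2·y_coolant + 3·y_lathe time = 25, 3·y_coolant + 3·y_lathe time = 27.
This yields shadow prices y_coolant = 2, y_lathe time = 7.
Reduced cost of gears: c₃ − yᵀa₃ = 9 − (2·4 + 7·1) = 9 − 15 = -6.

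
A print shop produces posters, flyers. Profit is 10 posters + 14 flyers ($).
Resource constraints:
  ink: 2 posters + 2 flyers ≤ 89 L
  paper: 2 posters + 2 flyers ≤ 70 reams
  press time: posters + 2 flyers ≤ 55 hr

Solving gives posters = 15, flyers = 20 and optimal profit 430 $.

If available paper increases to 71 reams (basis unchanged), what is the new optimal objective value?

At the optimum: ink uses 70 of 89 (slack = 19); paper uses 70 of 70 (binding); press time uses 55 of 55 (binding).
Since ink is not tight, its dual is 0.
From A_Bᵀ y = c: 2·y_paper + 1·y_press time = 10; 2·y_paper + 2·y_press time = 14.
→ y_paper = 3 and y_press time = 4.
Δz = y_paper·Δb = 3 × (1) = 3, so new z* = 430 + 3 = 433.

433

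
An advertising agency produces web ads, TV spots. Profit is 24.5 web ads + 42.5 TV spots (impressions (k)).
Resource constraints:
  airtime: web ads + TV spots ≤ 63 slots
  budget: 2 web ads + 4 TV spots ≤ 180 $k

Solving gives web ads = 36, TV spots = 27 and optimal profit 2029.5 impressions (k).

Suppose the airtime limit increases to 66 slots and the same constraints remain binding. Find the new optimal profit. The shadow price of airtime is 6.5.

Δb = 3, so new z* = 2029.5 + (6.5)·(3) = 2029.5 + 19.5 = 2049.

2049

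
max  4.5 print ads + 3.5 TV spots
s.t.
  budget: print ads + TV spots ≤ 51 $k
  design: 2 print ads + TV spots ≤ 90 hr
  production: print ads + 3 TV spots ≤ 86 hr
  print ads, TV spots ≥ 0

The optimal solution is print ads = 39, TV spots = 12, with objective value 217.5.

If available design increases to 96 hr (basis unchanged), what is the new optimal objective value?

223.5

At the optimum: budget uses 51 of 51 (binding); design uses 90 of 90 (binding); production uses 75 of 86 (slack = 11).
Since production is not tight, its dual is 0.
Dual feasibility on the basic columns requires 1·y_budget + 2·y_design = 4.5, 1·y_budget + 1·y_design = 3.5.
→ y_budget = 2.5 and y_design = 1.
Δz = y_design·Δb = 1 × (6) = 6, so new z* = 217.5 + 6 = 223.5.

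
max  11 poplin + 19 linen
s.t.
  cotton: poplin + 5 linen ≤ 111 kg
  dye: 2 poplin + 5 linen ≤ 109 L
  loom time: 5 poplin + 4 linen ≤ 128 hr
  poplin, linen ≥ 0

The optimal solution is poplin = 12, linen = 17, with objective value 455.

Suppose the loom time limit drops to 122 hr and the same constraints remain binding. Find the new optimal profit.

At the optimum: cotton uses 97 of 111 (slack = 14); dye uses 109 of 109 (binding); loom time uses 128 of 128 (binding).
Slack constraints have shadow price 0 (complementary slackness).
Dual feasibility on the basic columns requires 2·y_dye + 5·y_loom time = 11, 5·y_dye + 4·y_loom time = 19.
→ y_dye = 3 and y_loom time = 1.
Δz = y_loom time·Δb = 1 × (-6) = -6, so new z* = 455 − 6 = 449.

449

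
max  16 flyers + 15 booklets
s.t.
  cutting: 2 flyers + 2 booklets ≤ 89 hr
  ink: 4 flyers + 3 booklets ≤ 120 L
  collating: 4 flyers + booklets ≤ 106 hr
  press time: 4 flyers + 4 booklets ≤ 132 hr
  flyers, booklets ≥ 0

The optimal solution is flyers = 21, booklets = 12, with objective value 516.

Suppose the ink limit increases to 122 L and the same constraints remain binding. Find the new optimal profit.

Check each constraint at x*: cutting 66/89 (slack 23); ink 120/120 (tight); collating 96/106 (slack 10); press time 132/132 (tight).
Since cutting, collating are not tight, their duals are 0.
The binding rows give the dual system: 4·y_ink + 4·y_press time = 16 and 3·y_ink + 4·y_press time = 15.
Solving: y_ink = 1, y_press time = 3.
Δz = y_ink·Δb = 1 × (2) = 2, so new z* = 516 + 2 = 518.

518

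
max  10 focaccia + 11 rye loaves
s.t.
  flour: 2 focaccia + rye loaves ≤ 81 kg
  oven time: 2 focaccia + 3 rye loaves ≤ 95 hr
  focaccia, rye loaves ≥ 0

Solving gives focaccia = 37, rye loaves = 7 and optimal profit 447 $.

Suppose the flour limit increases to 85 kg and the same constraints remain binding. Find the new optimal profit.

Check each constraint at x*: flour 81/81 (tight); oven time 95/95 (tight).
The binding rows give the dual system: 2·y_flour + 2·y_oven time = 10 and 1·y_flour + 3·y_oven time = 11.
→ y_flour = 2 and y_oven time = 3.
Δz = y_flour·Δb = 2 × (4) = 8, so new z* = 447 + 8 = 455.

455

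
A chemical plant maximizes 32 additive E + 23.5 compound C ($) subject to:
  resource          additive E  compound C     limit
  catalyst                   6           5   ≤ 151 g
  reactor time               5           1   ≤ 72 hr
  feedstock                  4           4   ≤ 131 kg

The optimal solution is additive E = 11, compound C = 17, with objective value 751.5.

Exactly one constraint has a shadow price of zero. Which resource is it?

catalyst: 151/151 (binding)
reactor time: 72/72 (binding)
feedstock: 112/131 (slack 19)
By complementary slackness, a constraint with positive slack has shadow price 0 → feedstock.

feedstock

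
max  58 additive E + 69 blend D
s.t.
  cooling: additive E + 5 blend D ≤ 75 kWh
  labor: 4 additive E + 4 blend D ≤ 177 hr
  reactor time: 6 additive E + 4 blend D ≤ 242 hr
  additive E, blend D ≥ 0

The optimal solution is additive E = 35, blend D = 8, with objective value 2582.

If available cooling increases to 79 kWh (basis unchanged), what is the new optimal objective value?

Check each constraint at x*: cooling 75/75 (tight); labor 172/177 (slack 5); reactor time 242/242 (tight).
Slack constraints have shadow price 0 (complementary slackness).
From A_Bᵀ y = c: 1·y_cooling + 6·y_reactor time = 58; 5·y_cooling + 4·y_reactor time = 69.
This yields shadow prices y_cooling = 7, y_reactor time = 8.5.
Δz = y_cooling·Δb = 7 × (4) = 28, so new z* = 2582 + 28 = 2610.

2610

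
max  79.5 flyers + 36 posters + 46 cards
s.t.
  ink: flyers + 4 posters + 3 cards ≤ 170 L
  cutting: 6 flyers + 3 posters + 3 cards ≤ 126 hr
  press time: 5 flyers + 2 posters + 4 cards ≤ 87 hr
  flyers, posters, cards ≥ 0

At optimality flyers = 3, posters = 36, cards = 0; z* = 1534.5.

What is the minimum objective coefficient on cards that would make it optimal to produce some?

51

At the optimum: ink uses 147 of 170 (slack = 23); cutting uses 126 of 126 (binding); press time uses 87 of 87 (binding).
By complementary slackness, y = 0 for the non-binding constraint.
From A_Bᵀ y = c: 6·y_cutting + 5·y_press time = 79.5; 3·y_cutting + 2·y_press time = 36.
This yields shadow prices y_cutting = 7, y_press time = 7.5.
cards enters the basis when its profit ≥ yᵀa₃ = 7·3 + 7.5·4 = 51.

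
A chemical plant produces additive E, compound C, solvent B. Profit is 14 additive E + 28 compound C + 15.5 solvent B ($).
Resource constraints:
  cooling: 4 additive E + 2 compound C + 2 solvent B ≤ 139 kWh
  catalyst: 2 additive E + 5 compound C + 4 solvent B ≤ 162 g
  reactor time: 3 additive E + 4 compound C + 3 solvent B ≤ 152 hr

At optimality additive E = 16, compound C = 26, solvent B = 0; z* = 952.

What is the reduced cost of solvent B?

-6.5

Check each constraint at x*: cooling 116/139 (slack 23); catalyst 162/162 (tight); reactor time 152/152 (tight).
Since cooling is not tight, its dual is 0.
Dual feasibility on the basic columns requires 2·y_catalyst + 3·y_reactor time = 14, 5·y_catalyst + 4·y_reactor time = 28.
Solving: y_catalyst = 4, y_reactor time = 2.
Reduced cost of solvent B: c₃ − yᵀa₃ = 15.5 − (4·4 + 2·3) = 15.5 − 22 = -6.5.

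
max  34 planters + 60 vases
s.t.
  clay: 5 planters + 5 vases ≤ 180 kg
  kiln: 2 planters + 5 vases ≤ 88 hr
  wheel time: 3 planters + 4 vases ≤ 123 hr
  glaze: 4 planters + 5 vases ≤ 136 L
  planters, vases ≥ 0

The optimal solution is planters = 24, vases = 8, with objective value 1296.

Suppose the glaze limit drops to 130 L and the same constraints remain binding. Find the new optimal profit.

At the optimum: clay uses 160 of 180 (slack = 20); kiln uses 88 of 88 (binding); wheel time uses 104 of 123 (slack = 19); glaze uses 136 of 136 (binding).
By complementary slackness, y = 0 for the non-binding constraints.
From A_Bᵀ y = c: 2·y_kiln + 4·y_glaze = 34; 5·y_kiln + 5·y_glaze = 60.
This yields shadow prices y_kiln = 7, y_glaze = 5.
Δz = y_glaze·Δb = 5 × (-6) = -30, so new z* = 1296 − 30 = 1266.

1266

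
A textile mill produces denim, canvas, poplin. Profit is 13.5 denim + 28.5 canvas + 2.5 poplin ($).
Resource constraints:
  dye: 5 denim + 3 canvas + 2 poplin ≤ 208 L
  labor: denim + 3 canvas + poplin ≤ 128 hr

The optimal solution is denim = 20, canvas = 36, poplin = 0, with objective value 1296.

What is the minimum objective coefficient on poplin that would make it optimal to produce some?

10.5

At the optimum: dye uses 208 of 208 (binding); labor uses 128 of 128 (binding).
From A_Bᵀ y = c: 5·y_dye + 1·y_labor = 13.5; 3·y_dye + 3·y_labor = 28.5.
This yields shadow prices y_dye = 1, y_labor = 8.5.
poplin enters the basis when its profit ≥ yᵀa₃ = 1·2 + 8.5·1 = 10.5.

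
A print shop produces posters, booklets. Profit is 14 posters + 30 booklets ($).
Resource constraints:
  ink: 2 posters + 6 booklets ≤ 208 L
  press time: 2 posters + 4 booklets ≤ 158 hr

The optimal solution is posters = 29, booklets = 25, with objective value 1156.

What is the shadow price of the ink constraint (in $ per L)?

1

At the optimum: ink uses 208 of 208 (binding); press time uses 158 of 158 (binding).
From A_Bᵀ y = c: 2·y_ink + 2·y_press time = 14; 6·y_ink + 4·y_press time = 30.
→ y_ink = 1 and y_press time = 6.
Shadow price of ink = 1.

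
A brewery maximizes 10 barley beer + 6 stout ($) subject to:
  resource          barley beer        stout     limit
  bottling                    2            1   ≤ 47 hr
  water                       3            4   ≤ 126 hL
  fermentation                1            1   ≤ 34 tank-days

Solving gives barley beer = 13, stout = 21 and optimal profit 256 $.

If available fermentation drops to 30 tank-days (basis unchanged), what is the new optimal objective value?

Check each constraint at x*: bottling 47/47 (tight); water 123/126 (slack 3); fermentation 34/34 (tight).
Since water is not tight, its dual is 0.
The binding rows give the dual system: 2·y_bottling + 1·y_fermentation = 10 and 1·y_bottling + 1·y_fermentation = 6.
Solving: y_bottling = 4, y_fermentation = 2.
Δz = y_fermentation·Δb = 2 × (-4) = -8, so new z* = 256 − 8 = 248.

248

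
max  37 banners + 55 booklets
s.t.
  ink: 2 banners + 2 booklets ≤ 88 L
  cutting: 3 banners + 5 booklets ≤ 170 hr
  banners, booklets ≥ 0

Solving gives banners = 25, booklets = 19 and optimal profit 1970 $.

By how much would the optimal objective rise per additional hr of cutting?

9

Check each constraint at x*: ink 88/88 (tight); cutting 170/170 (tight).
From A_Bᵀ y = c: 2·y_ink + 3·y_cutting = 37; 2·y_ink + 5·y_cutting = 55.
Solving: y_ink = 5, y_cutting = 9.
Shadow price of cutting = 9.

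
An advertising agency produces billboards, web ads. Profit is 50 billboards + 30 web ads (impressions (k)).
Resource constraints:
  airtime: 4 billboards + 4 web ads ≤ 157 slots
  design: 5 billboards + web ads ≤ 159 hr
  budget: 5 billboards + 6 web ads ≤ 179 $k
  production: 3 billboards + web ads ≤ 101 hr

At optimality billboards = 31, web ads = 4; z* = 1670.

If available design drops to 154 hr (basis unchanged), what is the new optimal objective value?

Binding: design and budget. Non-binding: airtime (17 unused), production (4 unused).
Slack constraints have shadow price 0 (complementary slackness).
From A_Bᵀ y = c: 5·y_design + 5·y_budget = 50; 1·y_design + 6·y_budget = 30.
This yields shadow prices y_design = 6, y_budget = 4.
Δz = y_design·Δb = 6 × (-5) = -30, so new z* = 1670 − 30 = 1640.

1640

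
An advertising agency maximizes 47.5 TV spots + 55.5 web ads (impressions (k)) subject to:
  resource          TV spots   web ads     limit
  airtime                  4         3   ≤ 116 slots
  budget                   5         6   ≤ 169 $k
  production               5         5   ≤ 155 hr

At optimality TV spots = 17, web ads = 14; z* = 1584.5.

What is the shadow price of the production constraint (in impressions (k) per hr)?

1.5

Check each constraint at x*: airtime 110/116 (slack 6); budget 169/169 (tight); production 155/155 (tight).
Since airtime is not tight, its dual is 0.
From A_Bᵀ y = c: 5·y_budget + 5·y_production = 47.5; 6·y_budget + 5·y_production = 55.5.
→ y_budget = 8 and y_production = 1.5.
Shadow price of production = 1.5.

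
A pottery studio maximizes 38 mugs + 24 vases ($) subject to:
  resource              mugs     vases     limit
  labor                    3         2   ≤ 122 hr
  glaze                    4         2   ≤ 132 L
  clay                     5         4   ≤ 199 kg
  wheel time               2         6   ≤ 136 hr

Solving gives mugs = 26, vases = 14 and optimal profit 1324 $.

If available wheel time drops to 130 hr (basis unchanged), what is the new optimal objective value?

1318

Binding: glaze and wheel time. Non-binding: labor (16 unused), clay (13 unused).
By complementary slackness, y = 0 for the non-binding constraints.
Dual feasibility on the basic columns requires 4·y_glaze + 2·y_wheel time = 38, 2·y_glaze + 6·y_wheel time = 24.
This yields shadow prices y_glaze = 9, y_wheel time = 1.
Δz = y_wheel time·Δb = 1 × (-6) = -6, so new z* = 1324 − 6 = 1318.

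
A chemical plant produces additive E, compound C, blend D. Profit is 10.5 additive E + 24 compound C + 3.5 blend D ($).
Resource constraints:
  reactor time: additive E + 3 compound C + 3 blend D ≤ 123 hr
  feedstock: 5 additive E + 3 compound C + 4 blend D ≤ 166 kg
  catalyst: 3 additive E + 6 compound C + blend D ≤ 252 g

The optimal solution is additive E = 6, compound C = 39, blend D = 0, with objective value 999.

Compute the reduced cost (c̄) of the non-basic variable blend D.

Binding: reactor time and catalyst. Non-binding: feedstock (19 unused).
By complementary slackness, y = 0 for the non-binding constraint.
The binding rows give the dual system: 1·y_reactor time + 3·y_catalyst = 10.5 and 3·y_reactor time + 6·y_catalyst = 24.
→ y_reactor time = 3 and y_catalyst = 2.5.
Reduced cost of blend D: c₃ − yᵀa₃ = 3.5 − (3·3 + 2.5·1) = 3.5 − 11.5 = -8.

-8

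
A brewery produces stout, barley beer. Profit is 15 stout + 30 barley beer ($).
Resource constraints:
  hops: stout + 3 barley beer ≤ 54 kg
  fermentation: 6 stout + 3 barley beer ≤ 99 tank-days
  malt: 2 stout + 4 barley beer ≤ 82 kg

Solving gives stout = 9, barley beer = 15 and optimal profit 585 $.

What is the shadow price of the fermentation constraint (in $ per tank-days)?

At the optimum: hops uses 54 of 54 (binding); fermentation uses 99 of 99 (binding); malt uses 78 of 82 (slack = 4).
By complementary slackness, y = 0 for the non-binding constraint.
Dual feasibility on the basic columns requires 1·y_hops + 6·y_fermentation = 15, 3·y_hops + 3·y_fermentation = 30.
This yields shadow prices y_hops = 9, y_fermentation = 1.
Shadow price of fermentation = 1.

1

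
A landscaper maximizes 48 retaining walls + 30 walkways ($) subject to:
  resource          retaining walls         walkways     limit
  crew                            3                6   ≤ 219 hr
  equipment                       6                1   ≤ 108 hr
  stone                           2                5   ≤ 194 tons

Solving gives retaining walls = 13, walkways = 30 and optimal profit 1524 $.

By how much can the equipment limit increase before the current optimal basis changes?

Binding constraints: crew, equipment. The basis is B = [[3,6],[6,1]] with det -33.
Per unit increase in equipment, x* moves by d = (0.1818, -0.0909).
The basis stays optimal until walkways reaches 0; allowable increase = 330 hr.

330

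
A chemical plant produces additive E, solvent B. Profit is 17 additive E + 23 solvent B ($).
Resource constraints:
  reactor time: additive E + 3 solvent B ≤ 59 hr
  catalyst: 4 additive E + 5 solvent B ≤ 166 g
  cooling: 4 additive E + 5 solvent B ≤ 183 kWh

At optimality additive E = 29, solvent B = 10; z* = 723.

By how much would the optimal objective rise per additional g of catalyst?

4

Binding: reactor time and catalyst. Non-binding: cooling (17 unused).
Since cooling is not tight, its dual is 0.
Dual feasibility on the basic columns requires 1·y_reactor time + 4·y_catalyst = 17, 3·y_reactor time + 5·y_catalyst = 23.
This yields shadow prices y_reactor time = 1, y_catalyst = 4.
Shadow price of catalyst = 4.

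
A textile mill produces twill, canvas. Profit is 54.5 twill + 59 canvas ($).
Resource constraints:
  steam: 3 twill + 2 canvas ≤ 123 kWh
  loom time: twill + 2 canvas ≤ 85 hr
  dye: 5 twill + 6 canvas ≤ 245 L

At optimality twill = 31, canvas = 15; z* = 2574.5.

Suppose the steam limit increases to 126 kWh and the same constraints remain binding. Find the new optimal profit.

At the optimum: steam uses 123 of 123 (binding); loom time uses 61 of 85 (slack = 24); dye uses 245 of 245 (binding).
Slack constraints have shadow price 0 (complementary slackness).
The binding rows give the dual system: 3·y_steam + 5·y_dye = 54.5 and 2·y_steam + 6·y_dye = 59.
→ y_steam = 4 and y_dye = 8.5.
Δz = y_steam·Δb = 4 × (3) = 12, so new z* = 2574.5 + 12 = 2586.5.

2586.5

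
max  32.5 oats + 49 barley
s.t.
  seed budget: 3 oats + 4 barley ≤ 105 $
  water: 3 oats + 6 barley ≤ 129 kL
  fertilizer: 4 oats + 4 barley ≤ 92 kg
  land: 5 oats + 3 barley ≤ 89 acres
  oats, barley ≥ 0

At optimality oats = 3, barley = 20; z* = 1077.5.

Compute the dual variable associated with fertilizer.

4

Binding: water and fertilizer. Non-binding: seed budget (16 unused), land (14 unused).
Slack constraints have shadow price 0 (complementary slackness).
Dual feasibility on the basic columns requires 3·y_water + 4·y_fertilizer = 32.5, 6·y_water + 4·y_fertilizer = 49.
Solving: y_water = 5.5, y_fertilizer = 4.
Shadow price of fertilizer = 4.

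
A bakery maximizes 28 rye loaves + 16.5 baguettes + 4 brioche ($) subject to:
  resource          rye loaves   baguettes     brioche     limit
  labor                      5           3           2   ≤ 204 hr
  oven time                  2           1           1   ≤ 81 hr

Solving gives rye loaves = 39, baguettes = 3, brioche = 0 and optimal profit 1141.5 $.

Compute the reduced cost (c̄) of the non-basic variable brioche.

-7.5

At the optimum: labor uses 204 of 204 (binding); oven time uses 81 of 81 (binding).
The binding rows give the dual system: 5·y_labor + 2·y_oven time = 28 and 3·y_labor + 1·y_oven time = 16.5.
→ y_labor = 5 and y_oven time = 1.5.
Reduced cost of brioche: c₃ − yᵀa₃ = 4 − (5·2 + 1.5·1) = 4 − 11.5 = -7.5.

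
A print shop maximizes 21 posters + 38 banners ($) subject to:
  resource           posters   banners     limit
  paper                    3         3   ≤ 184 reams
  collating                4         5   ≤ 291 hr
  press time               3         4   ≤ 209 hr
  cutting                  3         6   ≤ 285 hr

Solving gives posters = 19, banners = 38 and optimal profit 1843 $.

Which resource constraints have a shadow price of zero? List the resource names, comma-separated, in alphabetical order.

paper: 171/184 (slack 13)
collating: 266/291 (slack 25)
press time: 209/209 (binding)
cutting: 285/285 (binding)
By complementary slackness, a constraint with positive slack has shadow price 0 → collating, paper.

collating, paper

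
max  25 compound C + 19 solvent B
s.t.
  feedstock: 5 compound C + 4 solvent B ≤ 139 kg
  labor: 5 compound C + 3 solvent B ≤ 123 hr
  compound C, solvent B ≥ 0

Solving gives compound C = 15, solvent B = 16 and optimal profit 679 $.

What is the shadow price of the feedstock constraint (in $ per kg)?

Check each constraint at x*: feedstock 139/139 (tight); labor 123/123 (tight).
The binding rows give the dual system: 5·y_feedstock + 5·y_labor = 25 and 4·y_feedstock + 3·y_labor = 19.
This yields shadow prices y_feedstock = 4, y_labor = 1.
Shadow price of feedstock = 4.

4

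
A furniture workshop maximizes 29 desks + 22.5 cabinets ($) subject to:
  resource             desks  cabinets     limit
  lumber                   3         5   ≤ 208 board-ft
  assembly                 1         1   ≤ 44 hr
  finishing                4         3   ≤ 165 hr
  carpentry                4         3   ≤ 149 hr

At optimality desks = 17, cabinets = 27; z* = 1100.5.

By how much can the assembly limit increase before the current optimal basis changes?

Binding constraints: assembly, carpentry. The basis is B = [[1,1],[4,3]] with det -1.
Per unit increase in assembly, x* moves by d = (-3, 4).
The basis stays optimal until lumber becomes binding; allowable increase = 2 hr.

2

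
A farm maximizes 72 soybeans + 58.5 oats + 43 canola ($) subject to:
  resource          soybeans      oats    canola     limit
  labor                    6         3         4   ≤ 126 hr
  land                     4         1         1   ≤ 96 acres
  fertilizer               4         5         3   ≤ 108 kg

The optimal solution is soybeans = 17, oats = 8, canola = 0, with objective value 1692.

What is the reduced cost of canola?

At the optimum: labor uses 126 of 126 (binding); land uses 76 of 96 (slack = 20); fertilizer uses 108 of 108 (binding).
By complementary slackness, y = 0 for the non-binding constraint.
From A_Bᵀ y = c: 6·y_labor + 4·y_fertilizer = 72; 3·y_labor + 5·y_fertilizer = 58.5.
→ y_labor = 7 and y_fertilizer = 7.5.
Reduced cost of canola: c₃ − yᵀa₃ = 43 − (7·4 + 7.5·3) = 43 − 50.5 = -7.5.

-7.5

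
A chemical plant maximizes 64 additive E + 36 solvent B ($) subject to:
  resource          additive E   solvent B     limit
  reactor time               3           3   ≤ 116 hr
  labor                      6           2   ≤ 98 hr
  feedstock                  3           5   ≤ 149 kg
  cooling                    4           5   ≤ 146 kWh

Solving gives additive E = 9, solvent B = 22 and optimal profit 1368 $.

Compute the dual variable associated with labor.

At the optimum: reactor time uses 93 of 116 (slack = 23); labor uses 98 of 98 (binding); feedstock uses 137 of 149 (slack = 12); cooling uses 146 of 146 (binding).
Since reactor time, feedstock are not tight, their duals are 0.
The binding rows give the dual system: 6·y_labor + 4·y_cooling = 64 and 2·y_labor + 5·y_cooling = 36.
→ y_labor = 8 and y_cooling = 4.
Shadow price of labor = 8.

8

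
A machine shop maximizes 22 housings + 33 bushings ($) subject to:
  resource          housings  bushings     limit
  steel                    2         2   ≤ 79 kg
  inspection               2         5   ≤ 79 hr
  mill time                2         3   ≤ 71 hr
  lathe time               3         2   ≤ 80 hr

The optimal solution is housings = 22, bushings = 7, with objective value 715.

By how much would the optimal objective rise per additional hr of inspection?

5

Check each constraint at x*: steel 58/79 (slack 21); inspection 79/79 (tight); mill time 65/71 (slack 6); lathe time 80/80 (tight).
By complementary slackness, y = 0 for the non-binding constraints.
The binding rows give the dual system: 2·y_inspection + 3·y_lathe time = 22 and 5·y_inspection + 2·y_lathe time = 33.
This yields shadow prices y_inspection = 5, y_lathe time = 4.
Shadow price of inspection = 5.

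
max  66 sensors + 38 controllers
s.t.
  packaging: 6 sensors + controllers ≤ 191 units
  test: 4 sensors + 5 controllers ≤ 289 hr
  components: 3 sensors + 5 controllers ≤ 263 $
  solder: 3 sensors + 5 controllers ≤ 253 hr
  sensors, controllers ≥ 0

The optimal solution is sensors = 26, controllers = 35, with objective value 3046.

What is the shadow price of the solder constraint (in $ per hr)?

6

At the optimum: packaging uses 191 of 191 (binding); test uses 279 of 289 (slack = 10); components uses 253 of 263 (slack = 10); solder uses 253 of 253 (binding).
Slack constraints have shadow price 0 (complementary slackness).
The binding rows give the dual system: 6·y_packaging + 3·y_solder = 66 and 1·y_packaging + 5·y_solder = 38.
Solving: y_packaging = 8, y_solder = 6.
Shadow price of solder = 6.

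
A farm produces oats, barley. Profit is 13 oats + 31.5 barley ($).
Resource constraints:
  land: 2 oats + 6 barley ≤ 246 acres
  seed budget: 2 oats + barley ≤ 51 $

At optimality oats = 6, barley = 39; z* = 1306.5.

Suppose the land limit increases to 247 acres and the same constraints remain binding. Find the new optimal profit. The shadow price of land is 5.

1311.5

Δb = 1, so new z* = 1306.5 + (5)·(1) = 1306.5 + 5 = 1311.5.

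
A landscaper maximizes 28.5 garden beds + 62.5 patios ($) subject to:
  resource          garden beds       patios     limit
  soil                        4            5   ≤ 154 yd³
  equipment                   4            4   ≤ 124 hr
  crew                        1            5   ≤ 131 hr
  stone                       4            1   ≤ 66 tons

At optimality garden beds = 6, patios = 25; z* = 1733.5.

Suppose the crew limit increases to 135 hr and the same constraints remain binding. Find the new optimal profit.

Check each constraint at x*: soil 149/154 (slack 5); equipment 124/124 (tight); crew 131/131 (tight); stone 49/66 (slack 17).
Since soil, stone are not tight, their duals are 0.
From A_Bᵀ y = c: 4·y_equipment + 1·y_crew = 28.5; 4·y_equipment + 5·y_crew = 62.5.
→ y_equipment = 5 and y_crew = 8.5.
Δz = y_crew·Δb = 8.5 × (4) = 34, so new z* = 1733.5 + 34 = 1767.5.

1767.5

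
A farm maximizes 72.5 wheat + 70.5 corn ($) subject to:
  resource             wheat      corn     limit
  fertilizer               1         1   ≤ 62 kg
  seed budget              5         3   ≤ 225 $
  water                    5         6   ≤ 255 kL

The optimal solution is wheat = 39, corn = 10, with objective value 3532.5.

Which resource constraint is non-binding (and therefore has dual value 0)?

fertilizer: 49/62 (slack 13)
seed budget: 225/225 (binding)
water: 255/255 (binding)
By complementary slackness, a constraint with positive slack has shadow price 0 → fertilizer.

fertilizer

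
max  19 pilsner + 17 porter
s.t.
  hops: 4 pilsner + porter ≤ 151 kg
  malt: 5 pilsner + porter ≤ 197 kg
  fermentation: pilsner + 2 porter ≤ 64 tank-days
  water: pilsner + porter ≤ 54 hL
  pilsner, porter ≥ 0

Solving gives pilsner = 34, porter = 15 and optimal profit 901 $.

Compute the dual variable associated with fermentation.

7

At the optimum: hops uses 151 of 151 (binding); malt uses 185 of 197 (slack = 12); fermentation uses 64 of 64 (binding); water uses 49 of 54 (slack = 5).
Slack constraints have shadow price 0 (complementary slackness).
The binding rows give the dual system: 4·y_hops + 1·y_fermentation = 19 and 1·y_hops + 2·y_fermentation = 17.
This yields shadow prices y_hops = 3, y_fermentation = 7.
Shadow price of fermentation = 7.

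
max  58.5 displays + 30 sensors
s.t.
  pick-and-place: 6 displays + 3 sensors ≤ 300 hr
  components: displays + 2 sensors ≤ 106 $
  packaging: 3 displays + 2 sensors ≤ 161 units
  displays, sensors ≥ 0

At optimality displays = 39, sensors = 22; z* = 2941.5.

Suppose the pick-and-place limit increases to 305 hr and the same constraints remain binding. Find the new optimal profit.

At the optimum: pick-and-place uses 300 of 300 (binding); components uses 83 of 106 (slack = 23); packaging uses 161 of 161 (binding).
By complementary slackness, y = 0 for the non-binding constraint.
The binding rows give the dual system: 6·y_pick-and-place + 3·y_packaging = 58.5 and 3·y_pick-and-place + 2·y_packaging = 30.
This yields shadow prices y_pick-and-place = 9, y_packaging = 1.5.
Δz = y_pick-and-place·Δb = 9 × (5) = 45, so new z* = 2941.5 + 45 = 2986.5.

2986.5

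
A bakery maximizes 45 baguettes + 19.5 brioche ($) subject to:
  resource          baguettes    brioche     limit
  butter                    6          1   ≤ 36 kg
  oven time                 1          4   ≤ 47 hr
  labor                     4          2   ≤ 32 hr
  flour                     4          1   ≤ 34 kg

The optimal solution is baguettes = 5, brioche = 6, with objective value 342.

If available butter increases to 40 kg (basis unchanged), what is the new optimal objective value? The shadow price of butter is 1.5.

Δb = 4, so new z* = 342 + (1.5)·(4) = 342 + 6 = 348.

348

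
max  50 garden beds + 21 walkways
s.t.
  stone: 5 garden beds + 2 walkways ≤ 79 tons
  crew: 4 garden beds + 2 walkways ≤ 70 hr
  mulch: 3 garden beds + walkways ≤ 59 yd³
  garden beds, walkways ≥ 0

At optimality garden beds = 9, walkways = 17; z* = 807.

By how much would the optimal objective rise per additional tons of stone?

Binding: stone and crew. Non-binding: mulch (15 unused).
Since mulch is not tight, its dual is 0.
Dual feasibility on the basic columns requires 5·y_stone + 4·y_crew = 50, 2·y_stone + 2·y_crew = 21.
Solving: y_stone = 8, y_crew = 2.5.
Shadow price of stone = 8.

8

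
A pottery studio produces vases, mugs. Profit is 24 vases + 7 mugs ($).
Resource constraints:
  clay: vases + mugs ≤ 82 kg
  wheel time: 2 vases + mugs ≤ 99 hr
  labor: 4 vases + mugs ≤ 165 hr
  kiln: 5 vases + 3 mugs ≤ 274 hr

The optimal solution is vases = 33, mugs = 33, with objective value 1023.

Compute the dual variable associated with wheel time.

Binding: wheel time and labor. Non-binding: clay (16 unused), kiln (10 unused).
By complementary slackness, y = 0 for the non-binding constraints.
Dual feasibility on the basic columns requires 2·y_wheel time + 4·y_labor = 24, 1·y_wheel time + 1·y_labor = 7.
→ y_wheel time = 2 and y_labor = 5.
Shadow price of wheel time = 2.

2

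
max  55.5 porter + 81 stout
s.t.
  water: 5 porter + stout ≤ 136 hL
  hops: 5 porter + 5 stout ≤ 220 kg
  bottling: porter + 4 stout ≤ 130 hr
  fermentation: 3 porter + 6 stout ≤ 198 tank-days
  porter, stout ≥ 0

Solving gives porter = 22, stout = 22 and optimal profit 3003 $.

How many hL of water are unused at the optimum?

water used = 5·22 + 1·22 = 132; slack = 136 − 132 = 4.

4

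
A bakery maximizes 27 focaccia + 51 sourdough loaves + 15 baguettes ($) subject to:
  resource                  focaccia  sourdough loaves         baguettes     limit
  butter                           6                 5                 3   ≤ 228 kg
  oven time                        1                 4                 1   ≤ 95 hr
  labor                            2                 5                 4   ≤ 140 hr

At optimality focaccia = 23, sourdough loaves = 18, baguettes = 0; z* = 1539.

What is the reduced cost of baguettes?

-3

Check each constraint at x*: butter 228/228 (tight); oven time 95/95 (tight); labor 136/140 (slack 4).
Since labor is not tight, its dual is 0.
The binding rows give the dual system: 6·y_butter + 1·y_oven time = 27 and 5·y_butter + 4·y_oven time = 51.
→ y_butter = 3 and y_oven time = 9.
Reduced cost of baguettes: c₃ − yᵀa₃ = 15 − (3·3 + 9·1) = 15 − 18 = -3.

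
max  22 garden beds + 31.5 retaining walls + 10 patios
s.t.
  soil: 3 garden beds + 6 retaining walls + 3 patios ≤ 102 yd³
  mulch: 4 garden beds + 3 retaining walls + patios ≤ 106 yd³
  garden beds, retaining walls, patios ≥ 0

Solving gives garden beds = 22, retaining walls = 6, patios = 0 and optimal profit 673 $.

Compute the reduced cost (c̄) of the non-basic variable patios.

At the optimum: soil uses 102 of 102 (binding); mulch uses 106 of 106 (binding).
The binding rows give the dual system: 3·y_soil + 4·y_mulch = 22 and 6·y_soil + 3·y_mulch = 31.5.
→ y_soil = 4 and y_mulch = 2.5.
Reduced cost of patios: c₃ − yᵀa₃ = 10 − (4·3 + 2.5·1) = 10 − 14.5 = -4.5.

-4.5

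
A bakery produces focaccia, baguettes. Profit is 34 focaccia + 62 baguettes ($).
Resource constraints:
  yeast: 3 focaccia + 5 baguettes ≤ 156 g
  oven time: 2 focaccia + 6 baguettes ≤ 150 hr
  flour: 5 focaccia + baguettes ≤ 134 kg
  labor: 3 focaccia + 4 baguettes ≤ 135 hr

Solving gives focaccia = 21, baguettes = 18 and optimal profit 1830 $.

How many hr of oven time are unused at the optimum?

0

oven time used = 2·21 + 6·18 = 150; slack = 150 − 150 = 0.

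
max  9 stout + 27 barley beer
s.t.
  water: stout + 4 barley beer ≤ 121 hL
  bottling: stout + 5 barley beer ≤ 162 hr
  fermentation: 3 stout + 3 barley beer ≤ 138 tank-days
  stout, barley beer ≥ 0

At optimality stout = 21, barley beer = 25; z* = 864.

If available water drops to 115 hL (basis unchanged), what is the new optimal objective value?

Binding: water and fermentation. Non-binding: bottling (16 unused).
Since bottling is not tight, its dual is 0.
From A_Bᵀ y = c: 1·y_water + 3·y_fermentation = 9; 4·y_water + 3·y_fermentation = 27.
Solving: y_water = 6, y_fermentation = 1.
Δz = y_water·Δb = 6 × (-6) = -36, so new z* = 864 − 36 = 828.

828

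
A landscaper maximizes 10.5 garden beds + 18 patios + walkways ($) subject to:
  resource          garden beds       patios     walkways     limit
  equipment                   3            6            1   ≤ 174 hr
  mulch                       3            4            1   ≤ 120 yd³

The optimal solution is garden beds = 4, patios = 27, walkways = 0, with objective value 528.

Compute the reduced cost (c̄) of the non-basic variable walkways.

Check each constraint at x*: equipment 174/174 (tight); mulch 120/120 (tight).
The binding rows give the dual system: 3·y_equipment + 3·y_mulch = 10.5 and 6·y_equipment + 4·y_mulch = 18.
Solving: y_equipment = 2, y_mulch = 1.5.
Reduced cost of walkways: c₃ − yᵀa₃ = 1 − (2·1 + 1.5·1) = 1 − 3.5 = -2.5.

-2.5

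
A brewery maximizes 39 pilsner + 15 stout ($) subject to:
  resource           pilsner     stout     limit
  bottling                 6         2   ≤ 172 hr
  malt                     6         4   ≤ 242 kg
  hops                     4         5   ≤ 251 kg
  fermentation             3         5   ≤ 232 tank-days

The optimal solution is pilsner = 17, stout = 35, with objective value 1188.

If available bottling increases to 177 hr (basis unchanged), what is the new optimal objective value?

1215.5

At the optimum: bottling uses 172 of 172 (binding); malt uses 242 of 242 (binding); hops uses 243 of 251 (slack = 8); fermentation uses 226 of 232 (slack = 6).
Since hops, fermentation are not tight, their duals are 0.
From A_Bᵀ y = c: 6·y_bottling + 6·y_malt = 39; 2·y_bottling + 4·y_malt = 15.
→ y_bottling = 5.5 and y_malt = 1.
Δz = y_bottling·Δb = 5.5 × (5) = 27.5, so new z* = 1188 + 27.5 = 1215.5.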